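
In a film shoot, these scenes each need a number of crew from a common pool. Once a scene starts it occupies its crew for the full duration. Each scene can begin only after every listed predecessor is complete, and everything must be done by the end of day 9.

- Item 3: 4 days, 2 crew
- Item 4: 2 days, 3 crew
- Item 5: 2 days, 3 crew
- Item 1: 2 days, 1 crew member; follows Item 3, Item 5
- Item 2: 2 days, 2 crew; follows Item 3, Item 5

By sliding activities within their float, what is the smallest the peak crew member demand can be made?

Early-start (Item 3@1, Item 4@1, Item 5@1, Item 1@5, Item 2@5) gives peak 8: d1:8  d2:8  d3:2  d4:2  d5:3  d6:3  d7:0  d8:0  d9:0.
Shift Item 5→3.
Schedule Item 3@1, Item 4@1, Item 5@3, Item 1@5, Item 2@5: d1:5  d2:5  d3:5  d4:5  d5:3  d6:3  d7:0  d8:0  d9:0 — peak 5.

5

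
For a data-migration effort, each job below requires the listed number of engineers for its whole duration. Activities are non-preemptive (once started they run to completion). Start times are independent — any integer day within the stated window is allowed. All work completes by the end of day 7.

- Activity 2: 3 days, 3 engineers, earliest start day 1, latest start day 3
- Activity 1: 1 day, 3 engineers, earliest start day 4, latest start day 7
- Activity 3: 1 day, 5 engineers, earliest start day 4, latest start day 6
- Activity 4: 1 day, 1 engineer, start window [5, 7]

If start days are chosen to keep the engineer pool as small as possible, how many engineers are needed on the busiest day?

Early-start (Activity 2@1, Activity 1@4, Activity 3@4, Activity 4@5) gives peak 8: d1:3  d2:3  d3:3  d4:8  d5:1  d6:0  d7:0.
Shift Activity 3→5, Activity 4→6.
Schedule Activity 2@1, Activity 1@4, Activity 3@5, Activity 4@6: d1:3  d2:3  d3:3  d4:3  d5:5  d6:1  d7:0 — peak 5.

5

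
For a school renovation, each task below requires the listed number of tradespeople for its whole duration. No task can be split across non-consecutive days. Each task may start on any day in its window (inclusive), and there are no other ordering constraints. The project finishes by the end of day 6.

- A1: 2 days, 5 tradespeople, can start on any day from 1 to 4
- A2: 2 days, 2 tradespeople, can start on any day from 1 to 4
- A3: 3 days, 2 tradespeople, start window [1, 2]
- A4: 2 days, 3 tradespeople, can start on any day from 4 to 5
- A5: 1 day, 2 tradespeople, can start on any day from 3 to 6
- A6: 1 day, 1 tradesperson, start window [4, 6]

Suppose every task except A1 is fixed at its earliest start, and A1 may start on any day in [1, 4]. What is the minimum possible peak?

9

A1@1: d1:9  d2:9  d3:4  d4:4  d5:3  d6:0 → peak 9
A1@2: d1:4  d2:9  d3:9  d4:4  d5:3  d6:0 → peak 9
A1@3: d1:4  d2:4  d3:9  d4:9  d5:3  d6:0 → peak 9
A1@4: d1:4  d2:4  d3:4  d4:9  d5:8  d6:0 → peak 9
Best is A1@1, peak 9.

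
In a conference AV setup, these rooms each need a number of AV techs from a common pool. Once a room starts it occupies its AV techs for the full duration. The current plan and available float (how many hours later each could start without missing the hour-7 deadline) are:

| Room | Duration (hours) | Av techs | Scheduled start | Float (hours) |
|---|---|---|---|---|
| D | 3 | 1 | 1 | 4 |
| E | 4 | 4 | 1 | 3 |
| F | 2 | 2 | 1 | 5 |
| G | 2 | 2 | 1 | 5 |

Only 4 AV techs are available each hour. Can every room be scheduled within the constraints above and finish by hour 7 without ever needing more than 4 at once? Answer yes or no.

no

The minimum achievable peak is 5; 4 < 5, so no feasible schedule stays within the cap.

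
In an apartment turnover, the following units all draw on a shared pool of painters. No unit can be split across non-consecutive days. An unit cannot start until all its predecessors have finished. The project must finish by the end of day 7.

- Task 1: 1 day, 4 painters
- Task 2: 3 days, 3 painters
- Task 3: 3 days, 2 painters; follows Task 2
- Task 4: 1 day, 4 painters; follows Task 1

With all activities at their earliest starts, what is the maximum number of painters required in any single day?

Early-start schedule: Task 1@1, Task 2@1, Task 3@4, Task 4@2.
Load per day: day 1: 7, day 2: 7, day 3: 3, day 4: 2, day 5: 2, day 6: 2, day 7: 0.
Peak is 7.

7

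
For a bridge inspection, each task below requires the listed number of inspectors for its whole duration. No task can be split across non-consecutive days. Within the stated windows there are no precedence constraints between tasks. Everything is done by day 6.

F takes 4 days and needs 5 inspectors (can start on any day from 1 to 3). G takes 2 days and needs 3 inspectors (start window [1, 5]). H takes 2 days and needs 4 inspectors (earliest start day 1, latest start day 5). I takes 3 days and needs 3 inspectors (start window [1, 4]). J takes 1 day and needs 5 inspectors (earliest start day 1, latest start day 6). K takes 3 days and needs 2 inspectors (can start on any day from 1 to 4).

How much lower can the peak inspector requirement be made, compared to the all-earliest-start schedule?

Early-start peak: d1:22  d2:17  d3:10  d4:5  d5:0  d6:0 ⇒ 22.
Leveled (F@1, G@1, H@5, I@3, J@6, K@1): d1:10  d2:10  d3:10  d4:8  d5:7  d6:9 ⇒ 10.
Reduction 22 − 10 = 12.

12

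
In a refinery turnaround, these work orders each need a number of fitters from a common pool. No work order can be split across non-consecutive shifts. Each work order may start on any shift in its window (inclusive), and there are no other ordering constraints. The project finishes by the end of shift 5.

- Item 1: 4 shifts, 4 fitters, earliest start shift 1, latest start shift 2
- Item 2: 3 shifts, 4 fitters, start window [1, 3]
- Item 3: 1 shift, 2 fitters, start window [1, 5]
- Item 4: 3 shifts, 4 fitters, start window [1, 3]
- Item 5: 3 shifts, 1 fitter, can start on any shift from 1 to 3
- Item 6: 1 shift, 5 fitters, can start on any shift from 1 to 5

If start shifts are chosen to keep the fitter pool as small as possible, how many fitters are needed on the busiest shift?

Early-start (Item 1@1, Item 2@1, Item 3@1, Item 4@1, Item 5@1, Item 6@1) gives peak 20: s1:20  s2:13  s3:13  s4:4  s5:0.
Shift Item 4→2, Item 6→4.
Schedule Item 1@1, Item 2@1, Item 3@1, Item 4@2, Item 5@1, Item 6@4: s1:11  s2:13  s3:13  s4:13  s5:0 — peak 13.

13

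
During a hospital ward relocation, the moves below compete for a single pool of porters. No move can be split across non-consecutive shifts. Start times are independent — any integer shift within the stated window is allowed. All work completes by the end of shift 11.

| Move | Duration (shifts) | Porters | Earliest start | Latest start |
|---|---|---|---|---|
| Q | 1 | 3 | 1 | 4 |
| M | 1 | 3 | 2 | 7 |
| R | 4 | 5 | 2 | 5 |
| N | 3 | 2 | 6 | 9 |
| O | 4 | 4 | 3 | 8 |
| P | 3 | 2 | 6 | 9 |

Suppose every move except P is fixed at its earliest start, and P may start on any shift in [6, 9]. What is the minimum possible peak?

P@6: s1:3  s2:8  s3:9  s4:9  s5:9  s6:8  s7:4  s8:4  s9:0  s10:0  s11:0 → peak 9
P@7: s1:3  s2:8  s3:9  s4:9  s5:9  s6:6  s7:4  s8:4  s9:2  s10:0  s11:0 → peak 9
P@8: s1:3  s2:8  s3:9  s4:9  s5:9  s6:6  s7:2  s8:4  s9:2  s10:2  s11:0 → peak 9
P@9: s1:3  s2:8  s3:9  s4:9  s5:9  s6:6  s7:2  s8:2  s9:2  s10:2  s11:2 → peak 9
Best is P@6, peak 9.

9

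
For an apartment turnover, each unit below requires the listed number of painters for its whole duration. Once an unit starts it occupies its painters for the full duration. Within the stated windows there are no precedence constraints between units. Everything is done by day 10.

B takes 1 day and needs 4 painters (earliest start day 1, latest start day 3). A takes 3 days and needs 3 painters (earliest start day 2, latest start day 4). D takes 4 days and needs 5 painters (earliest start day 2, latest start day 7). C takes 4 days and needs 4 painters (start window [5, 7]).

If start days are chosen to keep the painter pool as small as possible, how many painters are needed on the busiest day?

8

Early-start (B@1, A@2, D@2, C@5) gives peak 9: d1:4  d2:8  d3:8  d4:8  d5:9  d6:4  d7:4  d8:4  d9:0  d10:0.
Shift C→6.
Schedule B@1, A@2, D@2, C@6: d1:4  d2:8  d3:8  d4:8  d5:5  d6:4  d7:4  d8:4  d9:4  d10:0 — peak 8.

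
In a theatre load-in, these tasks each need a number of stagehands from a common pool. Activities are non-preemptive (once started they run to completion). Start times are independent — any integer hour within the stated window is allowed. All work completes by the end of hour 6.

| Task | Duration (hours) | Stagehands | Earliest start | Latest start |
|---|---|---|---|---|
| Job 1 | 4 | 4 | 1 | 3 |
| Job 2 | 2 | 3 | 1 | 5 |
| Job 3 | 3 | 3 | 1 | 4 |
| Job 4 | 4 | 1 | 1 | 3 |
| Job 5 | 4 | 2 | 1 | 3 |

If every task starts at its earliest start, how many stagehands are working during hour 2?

13

At early start, hour 2 has: Job 1, Job 2, Job 3, Job 4, Job 5.
Demand: 4 + 3 + 3 + 1 + 2 = 13.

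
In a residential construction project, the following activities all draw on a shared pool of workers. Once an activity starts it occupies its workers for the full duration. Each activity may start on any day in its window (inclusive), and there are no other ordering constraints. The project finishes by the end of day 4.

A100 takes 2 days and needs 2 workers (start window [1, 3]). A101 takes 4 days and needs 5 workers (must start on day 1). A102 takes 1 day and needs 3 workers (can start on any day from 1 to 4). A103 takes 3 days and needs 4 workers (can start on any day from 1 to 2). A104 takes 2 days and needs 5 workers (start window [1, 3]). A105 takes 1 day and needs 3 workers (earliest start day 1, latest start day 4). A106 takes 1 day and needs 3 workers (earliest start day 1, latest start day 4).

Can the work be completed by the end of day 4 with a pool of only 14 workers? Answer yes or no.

Schedule A100@1, A101@1, A102@1, A103@1, A104@3, A105@2, A106@4: d1:14  d2:14  d3:14  d4:13 — peak 14 ≤ 14.

yes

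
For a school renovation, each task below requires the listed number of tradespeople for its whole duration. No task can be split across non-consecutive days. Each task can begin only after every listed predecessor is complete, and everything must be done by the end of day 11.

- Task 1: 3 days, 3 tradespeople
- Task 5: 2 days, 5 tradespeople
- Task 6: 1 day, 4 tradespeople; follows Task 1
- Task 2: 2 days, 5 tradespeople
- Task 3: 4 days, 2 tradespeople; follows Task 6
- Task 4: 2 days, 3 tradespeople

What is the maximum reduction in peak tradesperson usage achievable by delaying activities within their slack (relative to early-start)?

Early-start peak: d1:16  d2:16  d3:3  d4:4  d5:2  d6:2  d7:2  d8:2  d9:0  d10:0  d11:0 ⇒ 16.
Leveled (Task 1@1, Task 5@4, Task 6@6, Task 2@7, Task 3@7, Task 4@1): d1:6  d2:6  d3:3  d4:5  d5:5  d6:4  d7:7  d8:7  d9:2  d10:2  d11:0 ⇒ 7.
Reduction 16 − 7 = 9.

9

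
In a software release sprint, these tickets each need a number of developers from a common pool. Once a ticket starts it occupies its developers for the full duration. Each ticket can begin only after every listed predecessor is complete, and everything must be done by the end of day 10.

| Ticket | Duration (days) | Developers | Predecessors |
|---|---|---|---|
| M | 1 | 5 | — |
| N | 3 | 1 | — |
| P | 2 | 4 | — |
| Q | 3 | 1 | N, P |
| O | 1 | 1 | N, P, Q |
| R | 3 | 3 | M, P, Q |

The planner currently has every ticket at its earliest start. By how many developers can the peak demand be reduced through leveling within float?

Early-start peak: d1:10  d2:5  d3:1  d4:1  d5:1  d6:1  d7:4  d8:3  d9:3  d10:0 ⇒ 10.
Leveled (M@1, N@2, P@2, Q@5, O@8, R@8): d1:5  d2:5  d3:5  d4:1  d5:1  d6:1  d7:1  d8:4  d9:3  d10:3 ⇒ 5.
Reduction 10 − 5 = 5.

5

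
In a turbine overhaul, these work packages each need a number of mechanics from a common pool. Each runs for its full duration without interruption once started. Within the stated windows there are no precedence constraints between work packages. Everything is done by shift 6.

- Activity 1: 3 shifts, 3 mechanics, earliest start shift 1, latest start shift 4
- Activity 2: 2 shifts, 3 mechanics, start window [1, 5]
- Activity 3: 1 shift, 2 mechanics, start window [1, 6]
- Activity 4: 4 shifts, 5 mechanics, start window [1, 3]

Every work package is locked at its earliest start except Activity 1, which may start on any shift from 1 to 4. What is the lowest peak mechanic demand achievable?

Activity 1@1: s1:13  s2:11  s3:8  s4:5  s5:0  s6:0 → peak 13
Activity 1@2: s1:10  s2:11  s3:8  s4:8  s5:0  s6:0 → peak 11
Activity 1@3: s1:10  s2:8  s3:8  s4:8  s5:3  s6:0 → peak 10
Activity 1@4: s1:10  s2:8  s3:5  s4:8  s5:3  s6:3 → peak 10
Best is Activity 1@3, peak 10.

10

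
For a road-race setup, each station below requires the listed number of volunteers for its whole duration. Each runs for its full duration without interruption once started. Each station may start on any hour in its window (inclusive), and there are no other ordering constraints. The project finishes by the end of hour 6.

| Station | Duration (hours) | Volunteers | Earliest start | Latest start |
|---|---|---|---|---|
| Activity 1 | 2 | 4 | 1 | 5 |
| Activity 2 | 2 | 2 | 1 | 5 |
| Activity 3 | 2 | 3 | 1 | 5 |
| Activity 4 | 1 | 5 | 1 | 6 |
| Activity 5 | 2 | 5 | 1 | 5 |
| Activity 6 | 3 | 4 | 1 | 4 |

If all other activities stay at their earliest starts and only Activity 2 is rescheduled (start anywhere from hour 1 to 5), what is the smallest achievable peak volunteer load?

21

Activity 2@1: h1:23  h2:18  h3:4  h4:0  h5:0  h6:0 → peak 23
Activity 2@2: h1:21  h2:18  h3:6  h4:0  h5:0  h6:0 → peak 21
Activity 2@3: h1:21  h2:16  h3:6  h4:2  h5:0  h6:0 → peak 21
Activity 2@4: h1:21  h2:16  h3:4  h4:2  h5:2  h6:0 → peak 21
Activity 2@5: h1:21  h2:16  h3:4  h4:0  h5:2  h6:2 → peak 21
Best is Activity 2@2, peak 21.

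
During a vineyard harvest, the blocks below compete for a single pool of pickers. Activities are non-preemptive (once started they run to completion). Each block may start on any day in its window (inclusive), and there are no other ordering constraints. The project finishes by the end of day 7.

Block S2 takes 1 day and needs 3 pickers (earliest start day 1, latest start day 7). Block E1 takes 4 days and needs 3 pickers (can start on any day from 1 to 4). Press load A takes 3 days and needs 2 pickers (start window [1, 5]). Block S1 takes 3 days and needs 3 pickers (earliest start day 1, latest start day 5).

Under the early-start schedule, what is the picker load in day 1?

11

At early start, day 1 has: Block S2, Block E1, Press load A, Block S1.
Demand: 3 + 3 + 2 + 3 = 11.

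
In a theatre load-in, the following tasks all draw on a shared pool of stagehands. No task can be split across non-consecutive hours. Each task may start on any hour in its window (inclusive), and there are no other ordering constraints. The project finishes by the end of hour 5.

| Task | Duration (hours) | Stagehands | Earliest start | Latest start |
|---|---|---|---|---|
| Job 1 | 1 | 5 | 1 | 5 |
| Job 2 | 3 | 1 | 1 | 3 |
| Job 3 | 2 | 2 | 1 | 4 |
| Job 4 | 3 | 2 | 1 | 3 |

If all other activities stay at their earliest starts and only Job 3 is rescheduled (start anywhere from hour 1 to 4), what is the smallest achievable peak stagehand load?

Job 3@1: h1:10  h2:5  h3:3  h4:0  h5:0 → peak 10
Job 3@2: h1:8  h2:5  h3:5  h4:0  h5:0 → peak 8
Job 3@3: h1:8  h2:3  h3:5  h4:2  h5:0 → peak 8
Job 3@4: h1:8  h2:3  h3:3  h4:2  h5:2 → peak 8
Best is Job 3@2, peak 8.

8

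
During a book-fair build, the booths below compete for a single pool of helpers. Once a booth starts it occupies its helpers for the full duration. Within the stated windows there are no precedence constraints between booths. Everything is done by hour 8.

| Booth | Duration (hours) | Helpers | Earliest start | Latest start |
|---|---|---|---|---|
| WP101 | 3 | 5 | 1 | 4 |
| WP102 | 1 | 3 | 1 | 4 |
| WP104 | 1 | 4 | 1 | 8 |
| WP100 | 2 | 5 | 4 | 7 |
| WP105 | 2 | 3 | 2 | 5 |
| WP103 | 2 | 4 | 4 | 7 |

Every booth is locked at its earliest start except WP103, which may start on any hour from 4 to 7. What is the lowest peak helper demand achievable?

WP103@4: h1:12  h2:8  h3:8  h4:9  h5:9  h6:0  h7:0  h8:0 → peak 12
WP103@5: h1:12  h2:8  h3:8  h4:5  h5:9  h6:4  h7:0  h8:0 → peak 12
WP103@6: h1:12  h2:8  h3:8  h4:5  h5:5  h6:4  h7:4  h8:0 → peak 12
WP103@7: h1:12  h2:8  h3:8  h4:5  h5:5  h6:0  h7:4  h8:4 → peak 12
Best is WP103@4, peak 12.

12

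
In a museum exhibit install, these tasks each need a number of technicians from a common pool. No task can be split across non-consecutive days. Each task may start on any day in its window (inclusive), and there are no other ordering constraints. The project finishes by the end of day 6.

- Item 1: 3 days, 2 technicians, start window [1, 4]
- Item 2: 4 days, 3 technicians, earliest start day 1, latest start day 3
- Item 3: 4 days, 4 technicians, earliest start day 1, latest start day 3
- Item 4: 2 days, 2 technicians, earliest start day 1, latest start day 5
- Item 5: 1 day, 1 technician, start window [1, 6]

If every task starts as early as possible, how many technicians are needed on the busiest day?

12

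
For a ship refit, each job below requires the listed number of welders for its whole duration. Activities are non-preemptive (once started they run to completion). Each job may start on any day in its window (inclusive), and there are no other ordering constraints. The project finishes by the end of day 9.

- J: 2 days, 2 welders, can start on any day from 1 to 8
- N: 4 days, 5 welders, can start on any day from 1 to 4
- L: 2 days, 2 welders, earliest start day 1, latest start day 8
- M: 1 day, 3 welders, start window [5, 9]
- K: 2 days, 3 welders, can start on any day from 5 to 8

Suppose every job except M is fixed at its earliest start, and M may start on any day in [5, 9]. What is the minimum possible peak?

9

M@5: d1:9  d2:9  d3:5  d4:5  d5:6  d6:3  d7:0  d8:0  d9:0 → peak 9
M@6: d1:9  d2:9  d3:5  d4:5  d5:3  d6:6  d7:0  d8:0  d9:0 → peak 9
M@7: d1:9  d2:9  d3:5  d4:5  d5:3  d6:3  d7:3  d8:0  d9:0 → peak 9
M@8: d1:9  d2:9  d3:5  d4:5  d5:3  d6:3  d7:0  d8:3  d9:0 → peak 9
M@9: d1:9  d2:9  d3:5  d4:5  d5:3  d6:3  d7:0  d8:0  d9:3 → peak 9
Best is M@5, peak 9.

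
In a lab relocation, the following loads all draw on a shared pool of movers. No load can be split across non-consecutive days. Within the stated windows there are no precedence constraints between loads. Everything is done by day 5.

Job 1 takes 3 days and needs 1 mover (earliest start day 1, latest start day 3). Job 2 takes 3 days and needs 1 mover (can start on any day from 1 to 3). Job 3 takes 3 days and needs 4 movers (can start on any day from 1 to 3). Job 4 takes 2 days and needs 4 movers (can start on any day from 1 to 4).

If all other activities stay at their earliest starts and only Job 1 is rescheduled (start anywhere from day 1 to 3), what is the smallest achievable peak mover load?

9

Job 1@1: d1:10  d2:10  d3:6  d4:0  d5:0 → peak 10
Job 1@2: d1:9  d2:10  d3:6  d4:1  d5:0 → peak 10
Job 1@3: d1:9  d2:9  d3:6  d4:1  d5:1 → peak 9
Best is Job 1@3, peak 9.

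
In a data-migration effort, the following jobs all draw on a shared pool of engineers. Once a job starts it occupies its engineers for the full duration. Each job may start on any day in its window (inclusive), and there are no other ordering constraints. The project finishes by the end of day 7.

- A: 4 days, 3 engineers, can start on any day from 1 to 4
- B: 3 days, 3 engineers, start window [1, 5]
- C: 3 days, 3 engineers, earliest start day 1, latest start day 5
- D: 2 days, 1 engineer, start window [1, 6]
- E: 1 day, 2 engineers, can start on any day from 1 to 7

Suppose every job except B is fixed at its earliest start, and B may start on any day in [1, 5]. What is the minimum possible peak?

9

B@1: d1:12  d2:10  d3:9  d4:3  d5:0  d6:0  d7:0 → peak 12
B@2: d1:9  d2:10  d3:9  d4:6  d5:0  d6:0  d7:0 → peak 10
B@3: d1:9  d2:7  d3:9  d4:6  d5:3  d6:0  d7:0 → peak 9
B@4: d1:9  d2:7  d3:6  d4:6  d5:3  d6:3  d7:0 → peak 9
B@5: d1:9  d2:7  d3:6  d4:3  d5:3  d6:3  d7:3 → peak 9
Best is B@3, peak 9.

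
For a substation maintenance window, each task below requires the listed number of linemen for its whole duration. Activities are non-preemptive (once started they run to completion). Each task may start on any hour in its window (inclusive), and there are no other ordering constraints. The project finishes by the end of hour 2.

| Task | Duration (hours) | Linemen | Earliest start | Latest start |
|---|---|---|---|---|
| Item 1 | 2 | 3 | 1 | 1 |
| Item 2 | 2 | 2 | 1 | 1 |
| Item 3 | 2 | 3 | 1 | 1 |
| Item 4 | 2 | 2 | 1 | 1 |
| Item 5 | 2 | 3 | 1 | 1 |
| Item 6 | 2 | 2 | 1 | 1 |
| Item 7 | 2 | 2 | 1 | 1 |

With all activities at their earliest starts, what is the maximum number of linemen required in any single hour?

17

Early-start schedule: Item 1@1, Item 2@1, Item 3@1, Item 4@1, Item 5@1, Item 6@1, Item 7@1.
Load per hour: hour 1: 17, hour 2: 17.
Peak is 17.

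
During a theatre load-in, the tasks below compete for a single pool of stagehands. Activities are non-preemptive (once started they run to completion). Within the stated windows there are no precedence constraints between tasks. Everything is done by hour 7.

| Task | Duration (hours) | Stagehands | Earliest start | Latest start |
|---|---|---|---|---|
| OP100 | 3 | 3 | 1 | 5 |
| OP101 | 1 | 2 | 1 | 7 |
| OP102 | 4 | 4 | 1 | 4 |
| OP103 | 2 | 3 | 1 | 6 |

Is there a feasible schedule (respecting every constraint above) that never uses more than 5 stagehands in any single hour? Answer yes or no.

no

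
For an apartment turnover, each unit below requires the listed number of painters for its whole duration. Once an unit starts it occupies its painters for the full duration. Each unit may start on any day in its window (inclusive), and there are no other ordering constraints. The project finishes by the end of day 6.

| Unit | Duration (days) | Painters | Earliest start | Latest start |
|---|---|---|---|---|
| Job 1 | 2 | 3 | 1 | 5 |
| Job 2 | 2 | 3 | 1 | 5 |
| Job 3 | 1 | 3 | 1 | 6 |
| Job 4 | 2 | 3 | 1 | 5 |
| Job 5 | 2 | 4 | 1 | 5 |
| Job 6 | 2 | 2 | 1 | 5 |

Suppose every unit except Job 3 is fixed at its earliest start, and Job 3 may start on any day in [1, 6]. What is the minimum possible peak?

Job 3@1: d1:18  d2:15  d3:0  d4:0  d5:0  d6:0 → peak 18
Job 3@2: d1:15  d2:18  d3:0  d4:0  d5:0  d6:0 → peak 18
Job 3@3: d1:15  d2:15  d3:3  d4:0  d5:0  d6:0 → peak 15
Job 3@4: d1:15  d2:15  d3:0  d4:3  d5:0  d6:0 → peak 15
Job 3@5: d1:15  d2:15  d3:0  d4:0  d5:3  d6:0 → peak 15
Job 3@6: d1:15  d2:15  d3:0  d4:0  d5:0  d6:3 → peak 15
Best is Job 3@3, peak 15.

15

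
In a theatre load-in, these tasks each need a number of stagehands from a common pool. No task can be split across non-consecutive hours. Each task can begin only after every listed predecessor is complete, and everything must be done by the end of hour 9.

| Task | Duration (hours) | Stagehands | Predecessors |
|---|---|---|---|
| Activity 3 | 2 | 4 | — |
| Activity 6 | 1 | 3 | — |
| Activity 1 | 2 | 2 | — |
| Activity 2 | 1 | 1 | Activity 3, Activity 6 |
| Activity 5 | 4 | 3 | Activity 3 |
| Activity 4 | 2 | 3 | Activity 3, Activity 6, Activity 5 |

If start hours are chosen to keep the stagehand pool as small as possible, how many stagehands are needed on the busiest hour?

5

Early-start (Activity 3@1, Activity 6@1, Activity 1@1, Activity 2@3, Activity 5@3, Activity 4@7) gives peak 9: h1:9  h2:6  h3:4  h4:3  h5:3  h6:3  h7:3  h8:3  h9:0.
Shift Activity 6→3, Activity 1→3, Activity 2→5, Activity 5→4, Activity 4→8.
Schedule Activity 3@1, Activity 6@3, Activity 1@3, Activity 2@5, Activity 5@4, Activity 4@8: h1:4  h2:4  h3:5  h4:5  h5:4  h6:3  h7:3  h8:3  h9:3 — peak 5.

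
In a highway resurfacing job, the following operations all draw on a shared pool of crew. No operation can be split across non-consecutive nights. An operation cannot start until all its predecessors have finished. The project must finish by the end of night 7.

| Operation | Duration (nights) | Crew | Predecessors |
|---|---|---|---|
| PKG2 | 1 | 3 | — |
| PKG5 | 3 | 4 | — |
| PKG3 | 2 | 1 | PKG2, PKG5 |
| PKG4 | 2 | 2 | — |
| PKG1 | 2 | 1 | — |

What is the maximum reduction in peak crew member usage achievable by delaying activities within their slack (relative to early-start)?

6

Early-start peak: n1:10  n2:7  n3:4  n4:1  n5:1  n6:0  n7:0 ⇒ 10.
Leveled (PKG2@1, PKG5@2, PKG3@5, PKG4@5, PKG1@5): n1:3  n2:4  n3:4  n4:4  n5:4  n6:4  n7:0 ⇒ 4.
Reduction 10 − 4 = 6.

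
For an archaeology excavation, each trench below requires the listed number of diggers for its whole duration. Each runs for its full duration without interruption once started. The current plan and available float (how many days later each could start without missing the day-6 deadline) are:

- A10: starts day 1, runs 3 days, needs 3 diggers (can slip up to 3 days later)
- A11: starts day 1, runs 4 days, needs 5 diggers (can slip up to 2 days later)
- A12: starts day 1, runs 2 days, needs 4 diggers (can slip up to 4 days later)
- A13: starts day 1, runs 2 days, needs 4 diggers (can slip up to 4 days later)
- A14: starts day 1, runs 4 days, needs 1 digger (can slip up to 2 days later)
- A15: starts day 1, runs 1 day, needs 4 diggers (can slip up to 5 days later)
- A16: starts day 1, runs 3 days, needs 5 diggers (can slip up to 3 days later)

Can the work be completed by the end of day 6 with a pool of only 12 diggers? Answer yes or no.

no

The minimum achievable peak is 13; 12 < 13, so no feasible schedule stays within the cap.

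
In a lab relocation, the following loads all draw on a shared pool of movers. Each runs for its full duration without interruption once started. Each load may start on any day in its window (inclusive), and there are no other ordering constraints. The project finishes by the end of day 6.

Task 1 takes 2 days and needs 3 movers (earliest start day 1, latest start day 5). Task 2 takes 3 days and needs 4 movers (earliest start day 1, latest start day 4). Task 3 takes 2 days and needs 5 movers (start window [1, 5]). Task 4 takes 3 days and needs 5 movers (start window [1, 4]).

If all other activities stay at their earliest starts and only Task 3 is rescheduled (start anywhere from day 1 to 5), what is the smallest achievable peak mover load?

12

Task 3@1: d1:17  d2:17  d3:9  d4:0  d5:0  d6:0 → peak 17
Task 3@2: d1:12  d2:17  d3:14  d4:0  d5:0  d6:0 → peak 17
Task 3@3: d1:12  d2:12  d3:14  d4:5  d5:0  d6:0 → peak 14
Task 3@4: d1:12  d2:12  d3:9  d4:5  d5:5  d6:0 → peak 12
Task 3@5: d1:12  d2:12  d3:9  d4:0  d5:5  d6:5 → peak 12
Best is Task 3@4, peak 12.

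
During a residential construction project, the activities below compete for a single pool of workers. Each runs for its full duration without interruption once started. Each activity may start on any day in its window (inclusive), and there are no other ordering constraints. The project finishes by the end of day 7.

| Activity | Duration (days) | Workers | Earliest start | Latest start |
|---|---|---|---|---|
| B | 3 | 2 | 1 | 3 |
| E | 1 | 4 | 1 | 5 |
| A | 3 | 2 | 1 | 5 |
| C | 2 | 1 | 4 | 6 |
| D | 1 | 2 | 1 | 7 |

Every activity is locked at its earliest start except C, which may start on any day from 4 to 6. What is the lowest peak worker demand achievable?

10

C@4: d1:10  d2:4  d3:4  d4:1  d5:1  d6:0  d7:0 → peak 10
C@5: d1:10  d2:4  d3:4  d4:0  d5:1  d6:1  d7:0 → peak 10
C@6: d1:10  d2:4  d3:4  d4:0  d5:0  d6:1  d7:1 → peak 10
Best is C@4, peak 10.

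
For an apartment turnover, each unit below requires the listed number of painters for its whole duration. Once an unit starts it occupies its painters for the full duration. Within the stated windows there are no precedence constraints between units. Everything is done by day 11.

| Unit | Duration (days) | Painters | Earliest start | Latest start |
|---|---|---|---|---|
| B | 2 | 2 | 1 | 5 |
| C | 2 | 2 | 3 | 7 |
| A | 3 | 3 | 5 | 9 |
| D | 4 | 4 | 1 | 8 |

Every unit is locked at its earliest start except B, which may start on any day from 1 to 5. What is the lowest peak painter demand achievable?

B@1: d1:6  d2:6  d3:6  d4:6  d5:3  d6:3  d7:3  d8:0  d9:0  d10:0  d11:0 → peak 6
B@2: d1:4  d2:6  d3:8  d4:6  d5:3  d6:3  d7:3  d8:0  d9:0  d10:0  d11:0 → peak 8
B@3: d1:4  d2:4  d3:8  d4:8  d5:3  d6:3  d7:3  d8:0  d9:0  d10:0  d11:0 → peak 8
B@4: d1:4  d2:4  d3:6  d4:8  d5:5  d6:3  d7:3  d8:0  d9:0  d10:0  d11:0 → peak 8
B@5: d1:4  d2:4  d3:6  d4:6  d5:5  d6:5  d7:3  d8:0  d9:0  d10:0  d11:0 → peak 6
Best is B@1, peak 6.

6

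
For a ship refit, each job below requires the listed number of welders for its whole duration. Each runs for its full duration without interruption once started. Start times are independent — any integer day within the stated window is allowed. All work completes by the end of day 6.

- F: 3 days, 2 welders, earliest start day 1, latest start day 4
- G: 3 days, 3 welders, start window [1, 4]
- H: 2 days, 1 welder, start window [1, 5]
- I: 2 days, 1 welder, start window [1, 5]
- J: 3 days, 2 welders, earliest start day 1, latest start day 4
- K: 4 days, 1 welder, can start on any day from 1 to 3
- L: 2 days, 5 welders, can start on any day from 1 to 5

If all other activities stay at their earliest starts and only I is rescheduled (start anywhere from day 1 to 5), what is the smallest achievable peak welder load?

14

I@1: d1:15  d2:15  d3:8  d4:1  d5:0  d6:0 → peak 15
I@2: d1:14  d2:15  d3:9  d4:1  d5:0  d6:0 → peak 15
I@3: d1:14  d2:14  d3:9  d4:2  d5:0  d6:0 → peak 14
I@4: d1:14  d2:14  d3:8  d4:2  d5:1  d6:0 → peak 14
I@5: d1:14  d2:14  d3:8  d4:1  d5:1  d6:1 → peak 14
Best is I@3, peak 14.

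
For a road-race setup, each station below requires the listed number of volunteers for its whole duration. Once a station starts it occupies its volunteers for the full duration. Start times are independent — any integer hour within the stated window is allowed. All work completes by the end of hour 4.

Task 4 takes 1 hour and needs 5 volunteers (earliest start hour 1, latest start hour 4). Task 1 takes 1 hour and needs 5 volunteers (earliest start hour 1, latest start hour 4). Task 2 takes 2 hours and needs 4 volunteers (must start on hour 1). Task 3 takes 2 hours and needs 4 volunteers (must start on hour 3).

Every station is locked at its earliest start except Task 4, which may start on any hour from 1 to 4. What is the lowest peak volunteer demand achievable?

9

Task 4@1: h1:14  h2:4  h3:4  h4:4 → peak 14
Task 4@2: h1:9  h2:9  h3:4  h4:4 → peak 9
Task 4@3: h1:9  h2:4  h3:9  h4:4 → peak 9
Task 4@4: h1:9  h2:4  h3:4  h4:9 → peak 9
Best is Task 4@2, peak 9.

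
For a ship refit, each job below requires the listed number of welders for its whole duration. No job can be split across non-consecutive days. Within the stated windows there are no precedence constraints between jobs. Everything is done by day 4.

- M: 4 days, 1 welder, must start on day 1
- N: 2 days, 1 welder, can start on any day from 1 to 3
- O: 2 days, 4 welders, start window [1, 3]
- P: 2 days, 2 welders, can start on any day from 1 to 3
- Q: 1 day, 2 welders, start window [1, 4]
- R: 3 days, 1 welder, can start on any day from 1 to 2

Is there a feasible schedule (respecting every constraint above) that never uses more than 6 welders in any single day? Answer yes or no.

Schedule M@1, N@1, O@3, P@1, Q@1, R@2: d1:6  d2:5  d3:6  d4:6 — peak 6 ≤ 6.

yes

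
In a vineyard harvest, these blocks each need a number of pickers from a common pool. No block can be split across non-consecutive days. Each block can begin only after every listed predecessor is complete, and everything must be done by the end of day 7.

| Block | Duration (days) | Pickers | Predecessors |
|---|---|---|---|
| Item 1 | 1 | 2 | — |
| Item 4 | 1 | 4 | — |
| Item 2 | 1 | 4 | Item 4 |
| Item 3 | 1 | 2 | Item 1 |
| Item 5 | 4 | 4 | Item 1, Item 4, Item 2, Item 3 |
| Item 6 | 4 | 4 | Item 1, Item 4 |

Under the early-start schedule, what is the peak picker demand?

10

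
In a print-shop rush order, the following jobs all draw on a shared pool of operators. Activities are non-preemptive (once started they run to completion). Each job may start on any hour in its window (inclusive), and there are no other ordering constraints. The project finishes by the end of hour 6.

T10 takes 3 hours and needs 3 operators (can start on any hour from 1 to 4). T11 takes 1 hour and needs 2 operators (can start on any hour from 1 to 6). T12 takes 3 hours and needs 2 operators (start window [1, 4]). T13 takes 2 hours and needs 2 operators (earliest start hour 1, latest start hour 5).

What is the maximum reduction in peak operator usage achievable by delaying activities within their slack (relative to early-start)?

Early-start peak: h1:9  h2:7  h3:5  h4:0  h5:0  h6:0 ⇒ 9.
Leveled (T10@1, T11@4, T12@4, T13@5): h1:3  h2:3  h3:3  h4:4  h5:4  h6:4 ⇒ 4.
Reduction 9 − 4 = 5.

5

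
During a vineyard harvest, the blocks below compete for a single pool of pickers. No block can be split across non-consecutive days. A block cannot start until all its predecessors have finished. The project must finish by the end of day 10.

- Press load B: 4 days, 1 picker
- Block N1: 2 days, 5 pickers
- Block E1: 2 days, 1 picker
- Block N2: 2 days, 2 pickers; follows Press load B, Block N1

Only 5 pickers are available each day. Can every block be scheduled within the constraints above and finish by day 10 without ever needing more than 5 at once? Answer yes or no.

Schedule Press load B@1, Block N1@5, Block E1@1, Block N2@7: d1:2  d2:2  d3:1  d4:1  d5:5  d6:5  d7:2  d8:2  d9:0  d10:0 — peak 5 ≤ 5.

yes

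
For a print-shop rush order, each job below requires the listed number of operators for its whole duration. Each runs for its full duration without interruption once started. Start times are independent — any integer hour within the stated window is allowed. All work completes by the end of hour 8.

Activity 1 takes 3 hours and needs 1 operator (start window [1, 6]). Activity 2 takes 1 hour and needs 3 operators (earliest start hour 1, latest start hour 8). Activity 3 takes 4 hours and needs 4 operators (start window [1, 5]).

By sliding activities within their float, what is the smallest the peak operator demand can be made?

4

Early-start (Activity 1@1, Activity 2@1, Activity 3@1) gives peak 8: h1:8  h2:5  h3:5  h4:4  h5:0  h6:0  h7:0  h8:0.
Shift Activity 3→4.
Schedule Activity 1@1, Activity 2@1, Activity 3@4: h1:4  h2:1  h3:1  h4:4  h5:4  h6:4  h7:4  h8:0 — peak 4.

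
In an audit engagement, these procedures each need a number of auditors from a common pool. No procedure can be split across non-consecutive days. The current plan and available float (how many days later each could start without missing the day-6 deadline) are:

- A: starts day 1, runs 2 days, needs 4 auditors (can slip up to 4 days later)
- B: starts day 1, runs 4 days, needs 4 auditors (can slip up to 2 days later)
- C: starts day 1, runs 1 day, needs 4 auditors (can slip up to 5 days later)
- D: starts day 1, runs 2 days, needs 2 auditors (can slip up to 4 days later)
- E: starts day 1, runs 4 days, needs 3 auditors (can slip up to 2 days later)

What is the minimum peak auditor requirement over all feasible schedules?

Early-start (A@1, B@1, C@1, D@1, E@1) gives peak 17: d1:17  d2:13  d3:7  d4:7  d5:0  d6:0.
Shift C→5, D→3, E→3.
Schedule A@1, B@1, C@5, D@3, E@3: d1:8  d2:8  d3:9  d4:9  d5:7  d6:3 — peak 9.

9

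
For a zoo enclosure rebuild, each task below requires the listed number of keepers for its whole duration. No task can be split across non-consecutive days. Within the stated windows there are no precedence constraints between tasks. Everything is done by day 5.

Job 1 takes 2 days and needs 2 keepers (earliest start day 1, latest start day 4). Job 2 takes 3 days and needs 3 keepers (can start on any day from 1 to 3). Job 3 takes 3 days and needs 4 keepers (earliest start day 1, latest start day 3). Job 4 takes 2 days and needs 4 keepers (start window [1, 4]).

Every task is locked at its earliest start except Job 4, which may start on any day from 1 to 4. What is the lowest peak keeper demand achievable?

9

Job 4@1: d1:13  d2:13  d3:7  d4:0  d5:0 → peak 13
Job 4@2: d1:9  d2:13  d3:11  d4:0  d5:0 → peak 13
Job 4@3: d1:9  d2:9  d3:11  d4:4  d5:0 → peak 11
Job 4@4: d1:9  d2:9  d3:7  d4:4  d5:4 → peak 9
Best is Job 4@4, peak 9.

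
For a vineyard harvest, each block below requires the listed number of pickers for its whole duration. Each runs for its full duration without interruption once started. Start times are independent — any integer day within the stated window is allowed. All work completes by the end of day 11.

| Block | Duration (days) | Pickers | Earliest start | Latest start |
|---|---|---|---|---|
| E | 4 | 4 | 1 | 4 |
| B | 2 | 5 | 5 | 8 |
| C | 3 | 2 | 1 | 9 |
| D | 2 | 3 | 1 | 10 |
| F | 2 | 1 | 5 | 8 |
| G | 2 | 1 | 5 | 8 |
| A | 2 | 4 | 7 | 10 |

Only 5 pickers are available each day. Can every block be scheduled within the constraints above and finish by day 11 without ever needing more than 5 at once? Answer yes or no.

The minimum achievable peak is 6; 5 < 6, so no feasible schedule stays within the cap.

no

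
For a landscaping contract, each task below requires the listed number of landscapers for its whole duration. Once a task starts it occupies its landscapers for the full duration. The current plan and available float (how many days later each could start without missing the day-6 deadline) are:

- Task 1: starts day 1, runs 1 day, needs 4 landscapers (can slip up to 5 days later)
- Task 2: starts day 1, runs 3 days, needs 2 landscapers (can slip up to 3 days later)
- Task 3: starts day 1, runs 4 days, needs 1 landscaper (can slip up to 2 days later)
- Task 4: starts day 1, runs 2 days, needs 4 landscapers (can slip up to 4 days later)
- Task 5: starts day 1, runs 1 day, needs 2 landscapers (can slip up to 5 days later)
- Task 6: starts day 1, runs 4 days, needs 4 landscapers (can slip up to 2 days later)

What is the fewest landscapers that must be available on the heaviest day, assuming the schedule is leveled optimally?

Early-start (Task 1@1, Task 2@1, Task 3@1, Task 4@1, Task 5@1, Task 6@1) gives peak 17: d1:17  d2:11  d3:7  d4:5  d5:0  d6:0.
Shift Task 4→5, Task 5→2, Task 6→3.
Schedule Task 1@1, Task 2@1, Task 3@1, Task 4@5, Task 5@2, Task 6@3: d1:7  d2:5  d3:7  d4:5  d5:8  d6:8 — peak 8.

8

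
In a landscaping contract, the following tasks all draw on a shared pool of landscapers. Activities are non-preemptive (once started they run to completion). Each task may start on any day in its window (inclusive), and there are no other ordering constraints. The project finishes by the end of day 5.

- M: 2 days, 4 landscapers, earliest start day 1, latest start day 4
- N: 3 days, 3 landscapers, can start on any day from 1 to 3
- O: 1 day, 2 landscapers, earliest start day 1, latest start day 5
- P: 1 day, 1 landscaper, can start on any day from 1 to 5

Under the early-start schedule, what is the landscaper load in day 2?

At early start, day 2 has: M, N.
Demand: 4 + 3 = 7.

7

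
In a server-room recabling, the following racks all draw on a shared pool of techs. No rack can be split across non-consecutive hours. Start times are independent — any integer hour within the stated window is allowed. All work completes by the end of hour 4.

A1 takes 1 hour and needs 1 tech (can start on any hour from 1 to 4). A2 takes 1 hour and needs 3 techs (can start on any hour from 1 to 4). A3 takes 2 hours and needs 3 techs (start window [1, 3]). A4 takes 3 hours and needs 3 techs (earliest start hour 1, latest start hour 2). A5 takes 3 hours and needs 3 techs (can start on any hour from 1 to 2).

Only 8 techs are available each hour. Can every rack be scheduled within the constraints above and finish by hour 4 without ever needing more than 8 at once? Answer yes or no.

no

The minimum achievable peak is 9; 8 < 9, so no feasible schedule stays within the cap.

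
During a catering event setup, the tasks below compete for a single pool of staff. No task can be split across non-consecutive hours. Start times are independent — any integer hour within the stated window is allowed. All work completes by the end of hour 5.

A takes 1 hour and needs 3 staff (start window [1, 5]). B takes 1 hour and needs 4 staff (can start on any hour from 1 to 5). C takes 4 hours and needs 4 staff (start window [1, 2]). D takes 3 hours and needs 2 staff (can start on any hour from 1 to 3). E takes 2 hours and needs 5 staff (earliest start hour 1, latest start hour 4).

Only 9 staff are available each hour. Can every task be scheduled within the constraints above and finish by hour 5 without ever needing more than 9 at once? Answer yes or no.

yes

Schedule A@1, B@1, C@2, D@1, E@4: h1:9  h2:6  h3:6  h4:9  h5:9 — peak 9 ≤ 9.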